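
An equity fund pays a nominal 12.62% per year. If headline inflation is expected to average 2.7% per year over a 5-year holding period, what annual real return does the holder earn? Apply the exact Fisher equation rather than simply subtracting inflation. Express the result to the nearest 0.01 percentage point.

With constant rates the annual real return is the same each year: (1+12.62%)/(1+2.7%) − 1 = 0.09659.

9.66%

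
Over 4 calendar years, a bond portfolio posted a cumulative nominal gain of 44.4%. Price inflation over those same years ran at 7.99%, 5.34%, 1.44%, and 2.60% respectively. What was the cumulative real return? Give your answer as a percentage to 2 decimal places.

Cumulative inflation factor: 1.0799 × 1.0534 × 1.0144 × 1.0260 ≈ 1.18395.
Nominal growth factor: 1.44400. Real growth factor = 1.44400 / 1.18395 ≈ 1.21965.
Total real return ≈ 21.9646%.

21.96%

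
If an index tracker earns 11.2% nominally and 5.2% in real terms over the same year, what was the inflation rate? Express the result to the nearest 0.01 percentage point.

5.70%

From (1+r_nom) = (1+r_real)(1+π), we get 1+π = (1 + 11.2%)/(1 + 5.2%) = 1.112/1.052 ≈ 1.05703.
So π ≈ 5.7034%.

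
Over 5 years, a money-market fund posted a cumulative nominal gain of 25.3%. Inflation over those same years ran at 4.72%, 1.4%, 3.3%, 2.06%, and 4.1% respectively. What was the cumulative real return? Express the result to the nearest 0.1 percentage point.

7.5%

Cumulative inflation factor: 1.0472 × 1.014 × 1.033 × 1.0206 × 1.041 ≈ 1.16540.
Nominal growth factor: 1.25300. Real growth factor = 1.25300 / 1.16540 ≈ 1.07517.
Total real return ≈ 7.5169%.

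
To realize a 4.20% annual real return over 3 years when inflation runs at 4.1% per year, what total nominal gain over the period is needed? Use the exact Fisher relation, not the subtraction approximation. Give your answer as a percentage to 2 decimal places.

27.63%

Required annual nominal rate: (1+4.20%)(1+4.1%) − 1 = 8.4722%.
Cumulative over 3 years: (1 + 0.084722)^3 − 1 ≈ 0.27631.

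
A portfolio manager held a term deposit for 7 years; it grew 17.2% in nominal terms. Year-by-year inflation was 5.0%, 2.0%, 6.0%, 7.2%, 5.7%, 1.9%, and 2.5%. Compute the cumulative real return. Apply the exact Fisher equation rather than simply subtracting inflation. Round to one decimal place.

-12.8%

Cumulative inflation factor: 1.050 × 1.020 × 1.060 × 1.072 × 1.057 × 1.019 × 1.025 ≈ 1.34358.
Nominal growth factor: 1.17200. Real growth factor = 1.17200 / 1.34358 ≈ 0.87230.
Total real return ≈ -12.7703%.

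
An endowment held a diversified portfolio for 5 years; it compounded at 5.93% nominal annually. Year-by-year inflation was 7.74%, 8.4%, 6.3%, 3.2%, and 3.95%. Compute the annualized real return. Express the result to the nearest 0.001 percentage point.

Cumulative inflation factor: 1.0774 × 1.084 × 1.063 × 1.032 × 1.0395 ≈ 1.33181.
Nominal growth factor: 1.33381. Real growth factor = 1.33381 / 1.33181 ≈ 1.00150.
Annualized: 1.00150^(1/5) − 1 ≈ 0.00030.

0.030%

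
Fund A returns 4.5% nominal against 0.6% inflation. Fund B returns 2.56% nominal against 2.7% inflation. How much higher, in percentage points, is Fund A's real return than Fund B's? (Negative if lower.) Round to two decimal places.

4.01

Fund A real return: 1.045/1.006 − 1 = 3.877%.
Fund B real return: 1.0256/1.027 − 1 = -0.136%.
Difference: 3.877 − (-0.136) = 4.013 pp.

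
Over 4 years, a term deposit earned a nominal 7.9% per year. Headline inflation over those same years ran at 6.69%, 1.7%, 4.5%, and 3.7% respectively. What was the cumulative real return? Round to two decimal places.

15.28%

Cumulative inflation factor: 1.0669 × 1.017 × 1.045 × 1.037 ≈ 1.17582.
Nominal growth factor: 1.35546. Real growth factor = 1.35546 / 1.17582 ≈ 1.15278.
Total real return ≈ 15.2779%.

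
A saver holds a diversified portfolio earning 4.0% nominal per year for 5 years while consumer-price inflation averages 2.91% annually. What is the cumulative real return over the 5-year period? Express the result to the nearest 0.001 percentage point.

The annual real rate is (1+4.0%)/(1+2.91%) − 1 = 1.0592%.
Compounded over 5 years: (1 + 0.010592)^5 − 1 ≈ 0.05409.

5.409%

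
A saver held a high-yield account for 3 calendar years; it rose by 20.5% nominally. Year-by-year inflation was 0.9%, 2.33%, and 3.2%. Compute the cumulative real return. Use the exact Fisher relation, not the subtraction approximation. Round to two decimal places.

Cumulative inflation factor: 1.009 × 1.0233 × 1.032 ≈ 1.06555.
Nominal growth factor: 1.20500. Real growth factor = 1.20500 / 1.06555 ≈ 1.13087.
Total real return ≈ 13.0871%.

13.09%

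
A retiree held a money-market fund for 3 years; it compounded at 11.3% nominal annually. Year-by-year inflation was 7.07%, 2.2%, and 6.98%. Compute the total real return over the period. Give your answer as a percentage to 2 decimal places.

17.78%

Cumulative inflation factor: 1.0707 × 1.022 × 1.0698 ≈ 1.17063.
Nominal growth factor: 1.37875. Real growth factor = 1.37875 / 1.17063 ≈ 1.17778.
Total real return ≈ 17.7780%.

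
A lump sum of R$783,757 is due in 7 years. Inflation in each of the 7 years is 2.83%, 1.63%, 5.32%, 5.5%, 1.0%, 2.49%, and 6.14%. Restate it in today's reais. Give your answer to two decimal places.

Price-level factor over 7 years: 1.0283 × 1.0163 × 1.0532 × 1.055 × 1.010 × 1.0249 × 1.0614 ≈ 1.2758129957.
Purchasing power today: R$783,757 divided by that factor.

R$614,319.66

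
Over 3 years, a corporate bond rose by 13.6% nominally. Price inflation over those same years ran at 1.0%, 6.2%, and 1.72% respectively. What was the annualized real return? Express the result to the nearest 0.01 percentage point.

1.35%

Cumulative inflation factor: 1.010 × 1.062 × 1.0172 ≈ 1.09107.
Nominal growth factor: 1.13600. Real growth factor = 1.13600 / 1.09107 ≈ 1.04118.
Annualized: 1.04118^(1/3) − 1 ≈ 0.01354.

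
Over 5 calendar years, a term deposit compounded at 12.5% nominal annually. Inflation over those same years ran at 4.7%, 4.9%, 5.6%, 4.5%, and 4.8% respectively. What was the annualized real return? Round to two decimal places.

Cumulative inflation factor: 1.047 × 1.049 × 1.056 × 1.045 × 1.048 ≈ 1.27018.
Nominal growth factor: 1.80203. Real growth factor = 1.80203 / 1.27018 ≈ 1.41873.
Annualized: 1.41873^(1/5) − 1 ≈ 0.07246.

7.25%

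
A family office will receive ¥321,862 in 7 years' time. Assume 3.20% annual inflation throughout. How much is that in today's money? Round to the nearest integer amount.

¥258,174

Price-level factor over 7 years: (1 + 3.20%)^7 ≈ 1.2466882924.
Purchasing power today: ¥321,862 divided by that factor.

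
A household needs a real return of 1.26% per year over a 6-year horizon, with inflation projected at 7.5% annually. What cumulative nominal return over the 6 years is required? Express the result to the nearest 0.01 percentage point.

Required annual nominal rate: (1+1.26%)(1+7.5%) − 1 = 8.8545%.
Cumulative over 6 years: (1 + 0.088545)^6 − 1 ≈ 0.66371.

66.37%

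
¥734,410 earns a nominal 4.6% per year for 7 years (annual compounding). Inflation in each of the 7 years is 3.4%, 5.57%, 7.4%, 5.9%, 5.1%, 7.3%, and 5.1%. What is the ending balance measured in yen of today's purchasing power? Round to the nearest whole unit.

¥683,745

Nominal value at maturity: ¥734,410 × (1 + 4.6%)^7 ≈ ¥1,006,145.
Price-level factor over 7 years: 1.034 × 1.0557 × 1.074 × 1.059 × 1.051 × 1.073 × 1.051 ≈ 1.4715209713.
Dividing the nominal maturity value by the price-level factor gives the value in today's money.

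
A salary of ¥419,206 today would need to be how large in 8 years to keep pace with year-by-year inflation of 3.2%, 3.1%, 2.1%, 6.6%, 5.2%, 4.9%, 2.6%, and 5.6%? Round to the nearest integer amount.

¥580,432

Cumulative price-level factor: 1.032 × 1.031 × 1.021 × 1.066 × 1.052 × 1.049 × 1.026 × 1.056 ≈ 1.3845983710.
Multiplying ¥419,206 by the price-level factor gives the future nominal sum.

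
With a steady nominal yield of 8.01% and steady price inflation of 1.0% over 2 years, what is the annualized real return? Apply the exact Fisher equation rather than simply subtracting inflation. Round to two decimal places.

6.94%

With constant rates the annual real return is the same each year: (1+8.01%)/(1+1.0%) − 1 = 0.06941.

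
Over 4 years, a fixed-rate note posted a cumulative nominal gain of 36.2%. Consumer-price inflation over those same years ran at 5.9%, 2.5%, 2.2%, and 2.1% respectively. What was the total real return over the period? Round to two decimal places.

20.25%

Cumulative inflation factor: 1.059 × 1.025 × 1.022 × 1.021 ≈ 1.13265.
Nominal growth factor: 1.36200. Real growth factor = 1.36200 / 1.13265 ≈ 1.20249.
Total real return ≈ 20.2488%.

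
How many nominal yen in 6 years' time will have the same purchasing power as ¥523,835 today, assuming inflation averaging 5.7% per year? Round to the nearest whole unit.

¥730,541

Cumulative price-level factor: (1+5.7%)^6 ≈ 1.3946008445.
The nominal amount required is ¥523,835 scaled up by that factor.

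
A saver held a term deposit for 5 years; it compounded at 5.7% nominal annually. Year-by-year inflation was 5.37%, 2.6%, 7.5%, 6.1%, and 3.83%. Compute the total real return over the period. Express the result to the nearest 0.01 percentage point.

3.05%

Cumulative inflation factor: 1.0537 × 1.026 × 1.075 × 1.061 × 1.0383 ≈ 1.28030.
Nominal growth factor: 1.31940. Real growth factor = 1.31940 / 1.28030 ≈ 1.03054.
Total real return ≈ 3.0538%.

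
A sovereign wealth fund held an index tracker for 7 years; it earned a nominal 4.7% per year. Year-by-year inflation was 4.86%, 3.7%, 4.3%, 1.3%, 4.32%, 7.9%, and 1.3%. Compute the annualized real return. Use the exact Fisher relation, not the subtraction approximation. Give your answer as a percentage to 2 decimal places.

Cumulative inflation factor: 1.0486 × 1.037 × 1.043 × 1.013 × 1.0432 × 1.079 × 1.013 ≈ 1.31003.
Nominal growth factor: 1.37920. Real growth factor = 1.37920 / 1.31003 ≈ 1.05280.
Annualized: 1.05280^(1/7) − 1 ≈ 0.00738.

0.74%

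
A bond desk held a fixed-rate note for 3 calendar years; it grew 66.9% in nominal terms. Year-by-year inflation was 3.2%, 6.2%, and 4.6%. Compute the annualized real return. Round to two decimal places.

13.34%

Cumulative inflation factor: 1.032 × 1.062 × 1.046 ≈ 1.14640.
Nominal growth factor: 1.66900. Real growth factor = 1.66900 / 1.14640 ≈ 1.45586.
Annualized: 1.45586^(1/3) − 1 ≈ 0.13337.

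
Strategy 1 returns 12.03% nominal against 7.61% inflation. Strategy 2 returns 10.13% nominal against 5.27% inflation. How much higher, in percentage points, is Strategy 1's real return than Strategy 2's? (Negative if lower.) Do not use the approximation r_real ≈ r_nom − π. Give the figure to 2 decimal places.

-0.51

Strategy 1 real return: 1.1203/1.0761 − 1 = 4.107%.
Strategy 2 real return: 1.1013/1.0527 − 1 = 4.617%.
Difference: 4.107 − 4.617 = -0.510 pp.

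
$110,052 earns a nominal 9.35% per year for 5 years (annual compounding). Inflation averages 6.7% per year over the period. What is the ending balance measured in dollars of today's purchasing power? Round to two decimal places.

Nominal value at maturity: $110,052 × (1 + 9.35%)^5 ≈ $172,064.74.
Price-level factor over 5 years: (1 + 6.7%)^5 ≈ 1.3829997357.
The maturity value deflated by that factor is the answer in today's purchasing power.

$124,414.15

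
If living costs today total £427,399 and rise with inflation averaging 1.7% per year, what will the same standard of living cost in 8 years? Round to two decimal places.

£489,103.90

Cumulative price-level factor: (1+1.7%)^8 ≈ 1.1443730547.
Multiplying £427,399 by the price-level factor gives the future nominal sum.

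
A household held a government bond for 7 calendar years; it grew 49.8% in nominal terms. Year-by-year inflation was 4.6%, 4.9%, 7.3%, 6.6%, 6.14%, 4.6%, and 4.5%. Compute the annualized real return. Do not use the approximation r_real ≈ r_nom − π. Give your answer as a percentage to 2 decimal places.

Cumulative inflation factor: 1.046 × 1.049 × 1.073 × 1.066 × 1.0614 × 1.046 × 1.045 ≈ 1.45610.
Nominal growth factor: 1.49800. Real growth factor = 1.49800 / 1.45610 ≈ 1.02878.
Annualized: 1.02878^(1/7) − 1 ≈ 0.00406.

0.41%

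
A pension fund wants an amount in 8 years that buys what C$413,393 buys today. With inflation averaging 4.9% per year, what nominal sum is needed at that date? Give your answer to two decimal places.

Cumulative price-level factor: (1+4.9%)^8 ≈ 1.4662360917.
The nominal amount required is C$413,393 scaled up by that factor.

C$606,131.74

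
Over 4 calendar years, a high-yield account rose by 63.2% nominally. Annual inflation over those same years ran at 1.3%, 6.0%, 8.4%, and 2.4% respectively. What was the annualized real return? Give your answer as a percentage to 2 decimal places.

Cumulative inflation factor: 1.013 × 1.060 × 1.084 × 1.024 ≈ 1.19191.
Nominal growth factor: 1.63200. Real growth factor = 1.63200 / 1.19191 ≈ 1.36923.
Annualized: 1.36923^(1/4) − 1 ≈ 0.08173.

8.17%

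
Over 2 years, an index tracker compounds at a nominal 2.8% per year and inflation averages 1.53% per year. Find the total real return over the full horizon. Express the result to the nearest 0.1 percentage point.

2.5%

The annual real rate is (1+2.8%)/(1+1.53%) − 1 = 1.2509%.
Compounded over 2 years: (1 + 0.012509)^2 − 1 ≈ 0.02517.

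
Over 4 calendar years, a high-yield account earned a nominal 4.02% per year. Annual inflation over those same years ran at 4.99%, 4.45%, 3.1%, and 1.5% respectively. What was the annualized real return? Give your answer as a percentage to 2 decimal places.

Cumulative inflation factor: 1.0499 × 1.0445 × 1.031 × 1.015 ≈ 1.14758.
Nominal growth factor: 1.17076. Real growth factor = 1.17076 / 1.14758 ≈ 1.02020.
Annualized: 1.02020^(1/4) − 1 ≈ 0.00501.

0.50%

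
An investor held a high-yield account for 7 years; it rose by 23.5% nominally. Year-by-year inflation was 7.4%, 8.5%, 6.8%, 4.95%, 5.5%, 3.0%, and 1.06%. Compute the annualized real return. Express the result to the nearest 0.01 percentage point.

Cumulative inflation factor: 1.074 × 1.085 × 1.068 × 1.0495 × 1.055 × 1.030 × 1.0106 ≈ 1.43436.
Nominal growth factor: 1.23500. Real growth factor = 1.23500 / 1.43436 ≈ 0.86101.
Annualized: 0.86101^(1/7) − 1 ≈ -0.02115.

-2.12%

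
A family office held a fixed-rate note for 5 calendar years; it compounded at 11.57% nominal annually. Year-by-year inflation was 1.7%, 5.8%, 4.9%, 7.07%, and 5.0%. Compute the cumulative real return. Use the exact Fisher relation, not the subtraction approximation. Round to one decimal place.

36.2%

Cumulative inflation factor: 1.017 × 1.058 × 1.049 × 1.0707 × 1.050 ≈ 1.26893.
Nominal growth factor: 1.72877. Real growth factor = 1.72877 / 1.26893 ≈ 1.36238.
Total real return ≈ 36.2379%.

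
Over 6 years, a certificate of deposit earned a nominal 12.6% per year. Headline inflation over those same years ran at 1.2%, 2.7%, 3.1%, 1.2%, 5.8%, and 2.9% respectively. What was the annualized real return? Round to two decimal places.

9.53%

Cumulative inflation factor: 1.012 × 1.027 × 1.031 × 1.012 × 1.058 × 1.029 ≈ 1.18057.
Nominal growth factor: 2.03812. Real growth factor = 2.03812 / 1.18057 ≈ 1.72639.
Annualized: 1.72639^(1/6) − 1 ≈ 0.09528.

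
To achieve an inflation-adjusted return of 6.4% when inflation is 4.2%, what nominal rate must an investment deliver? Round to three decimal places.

By the Fisher equation, 1 + r_nom = (1 + 6.4%)(1 + 4.2%) = 1.064 × 1.042 = 1.108688.
So r_nom = 10.8688%.

10.869%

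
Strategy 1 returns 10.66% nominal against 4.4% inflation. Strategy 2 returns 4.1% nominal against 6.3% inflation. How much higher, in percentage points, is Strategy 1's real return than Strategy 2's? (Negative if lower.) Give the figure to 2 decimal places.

8.07

Strategy 1 real return: 1.1066/1.044 − 1 = 5.996%.
Strategy 2 real return: 1.041/1.063 − 1 = -2.070%.
Difference: 5.996 − (-2.070) = 8.066 pp.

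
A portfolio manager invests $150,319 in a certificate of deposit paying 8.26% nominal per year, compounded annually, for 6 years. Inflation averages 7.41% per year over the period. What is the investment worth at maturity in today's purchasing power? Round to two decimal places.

$157,599.09

Nominal value at maturity: $150,319 × (1 + 8.26%)^6 ≈ $242,003.70.
Price-level factor over 6 years: (1 + 7.41%)^6 ≈ 1.5355653351.
Dividing the nominal maturity value by the price-level factor gives the value in today's money.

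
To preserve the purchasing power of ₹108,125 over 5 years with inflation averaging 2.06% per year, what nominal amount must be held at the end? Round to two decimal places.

₹119,730.26

Cumulative price-level factor: (1+2.06%)^5 ≈ 1.1073319223.
The nominal amount required is ₹108,125 scaled up by that factor.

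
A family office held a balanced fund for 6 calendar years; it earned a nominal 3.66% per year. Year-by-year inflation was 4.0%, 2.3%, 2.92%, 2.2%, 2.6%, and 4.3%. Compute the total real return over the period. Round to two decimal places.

3.60%

Cumulative inflation factor: 1.040 × 1.023 × 1.0292 × 1.022 × 1.026 × 1.043 ≈ 1.19754.
Nominal growth factor: 1.24070. Real growth factor = 1.24070 / 1.19754 ≈ 1.03604.
Total real return ≈ 3.6039%.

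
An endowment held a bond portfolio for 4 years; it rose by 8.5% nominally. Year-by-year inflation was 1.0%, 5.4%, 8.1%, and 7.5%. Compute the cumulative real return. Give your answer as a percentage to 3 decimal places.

-12.293%

Cumulative inflation factor: 1.010 × 1.054 × 1.081 × 1.075 ≈ 1.23708.
Nominal growth factor: 1.08500. Real growth factor = 1.08500 / 1.23708 ≈ 0.87707.
Total real return ≈ -12.2931%.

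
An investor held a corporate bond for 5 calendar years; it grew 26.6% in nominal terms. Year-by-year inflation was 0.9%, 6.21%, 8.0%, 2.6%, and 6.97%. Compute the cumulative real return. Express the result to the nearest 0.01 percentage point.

-0.33%

Cumulative inflation factor: 1.009 × 1.0621 × 1.080 × 1.026 × 1.0697 ≈ 1.27025.
Nominal growth factor: 1.26600. Real growth factor = 1.26600 / 1.27025 ≈ 0.99665.
Total real return ≈ -0.3347%.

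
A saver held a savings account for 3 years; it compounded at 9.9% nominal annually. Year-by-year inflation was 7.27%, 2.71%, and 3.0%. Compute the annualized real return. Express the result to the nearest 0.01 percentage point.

5.36%

Cumulative inflation factor: 1.0727 × 1.0271 × 1.030 ≈ 1.13482.
Nominal growth factor: 1.32737. Real growth factor = 1.32737 / 1.13482 ≈ 1.16967.
Annualized: 1.16967^(1/3) − 1 ≈ 0.05363.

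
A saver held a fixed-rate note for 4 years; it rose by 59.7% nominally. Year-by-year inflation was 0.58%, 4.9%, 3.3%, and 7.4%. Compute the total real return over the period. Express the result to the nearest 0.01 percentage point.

36.43%

Cumulative inflation factor: 1.0058 × 1.049 × 1.033 × 1.074 ≈ 1.17055.
Nominal growth factor: 1.59700. Real growth factor = 1.59700 / 1.17055 ≈ 1.36431.
Total real return ≈ 36.4310%.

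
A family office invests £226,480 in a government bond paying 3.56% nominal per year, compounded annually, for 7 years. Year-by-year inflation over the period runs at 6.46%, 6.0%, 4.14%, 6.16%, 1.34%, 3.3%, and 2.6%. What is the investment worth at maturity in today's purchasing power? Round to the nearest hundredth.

Nominal value at maturity: £226,480 × (1 + 3.56%)^7 ≈ £289,317.13.
Price-level factor over 7 years: 1.0646 × 1.060 × 1.0414 × 1.0616 × 1.0134 × 1.033 × 1.026 ≈ 1.3399833206.
Dividing the nominal maturity value by the price-level factor gives the value in today's money.

£215,910.99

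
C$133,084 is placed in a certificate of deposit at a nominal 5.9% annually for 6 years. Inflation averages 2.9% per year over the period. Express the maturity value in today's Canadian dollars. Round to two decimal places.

C$158,128.21

Nominal value at maturity: C$133,084 × (1 + 5.9%)^6 ≈ C$187,716.14.
Price-level factor over 6 years: (1 + 2.9%)^6 ≈ 1.1871135129.
Dividing the nominal maturity value by the price-level factor gives the value in today's money.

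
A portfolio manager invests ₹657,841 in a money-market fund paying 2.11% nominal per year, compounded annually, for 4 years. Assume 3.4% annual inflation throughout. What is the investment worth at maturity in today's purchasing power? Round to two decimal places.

₹625,621.82

Nominal value at maturity: ₹657,841 × (1 + 2.11%)^4 ≈ ₹715,144.89.
Price-level factor over 4 years: (1 + 3.4%)^4 ≈ 1.1430945523.
The maturity value deflated by that factor is the answer in today's purchasing power.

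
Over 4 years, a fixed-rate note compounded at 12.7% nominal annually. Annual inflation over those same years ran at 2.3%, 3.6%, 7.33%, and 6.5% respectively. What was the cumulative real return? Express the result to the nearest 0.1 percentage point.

33.2%

Cumulative inflation factor: 1.023 × 1.036 × 1.0733 × 1.065 ≈ 1.21145.
Nominal growth factor: 1.61323. Real growth factor = 1.61323 / 1.21145 ≈ 1.33165.
Total real return ≈ 33.1648%.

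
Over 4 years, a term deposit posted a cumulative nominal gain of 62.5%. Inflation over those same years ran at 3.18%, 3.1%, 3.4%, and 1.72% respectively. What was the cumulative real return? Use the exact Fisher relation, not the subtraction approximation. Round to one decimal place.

45.2%

Cumulative inflation factor: 1.0318 × 1.031 × 1.034 × 1.0172 ≈ 1.11887.
Nominal growth factor: 1.62500. Real growth factor = 1.62500 / 1.11887 ≈ 1.45235.
Total real return ≈ 45.2353%.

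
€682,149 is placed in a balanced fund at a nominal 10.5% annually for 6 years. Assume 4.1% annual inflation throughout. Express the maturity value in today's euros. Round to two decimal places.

Nominal value at maturity: €682,149 × (1 + 10.5%)^6 ≈ €1,241,803.60.
Price-level factor over 6 years: (1 + 4.1%)^6 ≈ 1.2726365063.
The maturity value deflated by that factor is the answer in today's purchasing power.

€975,772.42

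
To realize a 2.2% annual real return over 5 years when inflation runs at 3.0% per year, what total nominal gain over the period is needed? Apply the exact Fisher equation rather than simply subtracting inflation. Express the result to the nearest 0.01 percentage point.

Required annual nominal rate: (1+2.2%)(1+3.0%) − 1 = 5.266%.
Cumulative over 5 years: (1 + 0.05266)^5 − 1 ≈ 0.29253.

29.25%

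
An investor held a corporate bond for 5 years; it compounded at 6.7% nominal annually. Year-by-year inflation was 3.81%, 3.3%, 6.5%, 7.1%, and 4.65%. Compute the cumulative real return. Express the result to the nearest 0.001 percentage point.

Cumulative inflation factor: 1.0381 × 1.033 × 1.065 × 1.071 × 1.0465 ≈ 1.28002.
Nominal growth factor: 1.38300. Real growth factor = 1.38300 / 1.28002 ≈ 1.08045.
Total real return ≈ 8.0449%.

8.045%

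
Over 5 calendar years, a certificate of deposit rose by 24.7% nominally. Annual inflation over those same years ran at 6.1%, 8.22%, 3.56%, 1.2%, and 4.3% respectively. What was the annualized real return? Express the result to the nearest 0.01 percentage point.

-0.13%

Cumulative inflation factor: 1.061 × 1.0822 × 1.0356 × 1.012 × 1.043 ≈ 1.25510.
Nominal growth factor: 1.24700. Real growth factor = 1.24700 / 1.25510 ≈ 0.99354.
Annualized: 0.99354^(1/5) − 1 ≈ -0.00129.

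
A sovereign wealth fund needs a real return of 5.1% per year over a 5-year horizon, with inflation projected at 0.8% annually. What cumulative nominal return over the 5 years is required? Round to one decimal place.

Required annual nominal rate: (1+5.1%)(1+0.8%) − 1 = 5.9408%.
Cumulative over 5 years: (1 + 0.059408)^5 − 1 ≈ 0.33449.

33.4%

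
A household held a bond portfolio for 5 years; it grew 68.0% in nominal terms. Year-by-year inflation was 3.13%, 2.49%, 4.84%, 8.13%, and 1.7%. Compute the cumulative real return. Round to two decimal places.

37.86%

Cumulative inflation factor: 1.0313 × 1.0249 × 1.0484 × 1.0813 × 1.017 ≈ 1.21860.
Nominal growth factor: 1.68000. Real growth factor = 1.68000 / 1.21860 ≈ 1.37863.
Total real return ≈ 37.8633%.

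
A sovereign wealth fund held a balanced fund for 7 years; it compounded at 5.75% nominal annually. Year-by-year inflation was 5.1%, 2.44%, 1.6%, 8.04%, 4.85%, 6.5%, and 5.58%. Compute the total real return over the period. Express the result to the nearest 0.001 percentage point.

Cumulative inflation factor: 1.051 × 1.0244 × 1.016 × 1.0804 × 1.0485 × 1.065 × 1.0558 ≈ 1.39332.
Nominal growth factor: 1.47898. Real growth factor = 1.47898 / 1.39332 ≈ 1.06148.
Total real return ≈ 6.1481%.

6.148%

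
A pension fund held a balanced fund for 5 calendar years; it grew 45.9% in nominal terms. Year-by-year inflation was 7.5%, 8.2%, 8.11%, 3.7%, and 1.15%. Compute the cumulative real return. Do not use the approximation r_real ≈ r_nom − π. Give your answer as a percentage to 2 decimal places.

Cumulative inflation factor: 1.075 × 1.082 × 1.0811 × 1.037 × 1.0115 ≈ 1.31900.
Nominal growth factor: 1.45900. Real growth factor = 1.45900 / 1.31900 ≈ 1.10614.
Total real return ≈ 10.6137%.

10.61%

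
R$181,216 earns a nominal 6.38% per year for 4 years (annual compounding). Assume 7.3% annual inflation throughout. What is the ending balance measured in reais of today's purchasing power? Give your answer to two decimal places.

Nominal value at maturity: R$181,216 × (1 + 6.38%)^4 ≈ R$232,079.34.
Price-level factor over 4 years: (1 + 7.3%)^4 ≈ 1.3255584662.
Dividing the nominal maturity value by the price-level factor gives the value in today's money.

R$175,080.43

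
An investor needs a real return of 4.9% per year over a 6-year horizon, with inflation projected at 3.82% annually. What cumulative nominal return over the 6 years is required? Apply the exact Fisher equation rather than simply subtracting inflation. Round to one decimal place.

66.9%

Required annual nominal rate: (1+4.9%)(1+3.82%) − 1 = 8.90718%.
Cumulative over 6 years: (1 + 0.0890718)^6 − 1 ≈ 0.66855.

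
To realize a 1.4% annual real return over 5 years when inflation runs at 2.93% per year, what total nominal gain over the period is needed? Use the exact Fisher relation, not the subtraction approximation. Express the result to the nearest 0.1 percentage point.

23.9%

Required annual nominal rate: (1+1.4%)(1+2.93%) − 1 = 4.37102%.
Cumulative over 5 years: (1 + 0.0437102)^5 − 1 ≈ 0.23851.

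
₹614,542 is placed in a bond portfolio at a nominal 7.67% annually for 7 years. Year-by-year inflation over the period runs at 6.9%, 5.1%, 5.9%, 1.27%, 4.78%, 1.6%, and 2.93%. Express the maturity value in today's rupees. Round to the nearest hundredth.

₹780,806.27

Nominal value at maturity: ₹614,542 × (1 + 7.67%)^7 ≈ ₹1,030,895.30.
Price-level factor over 7 years: 1.069 × 1.051 × 1.059 × 1.0127 × 1.0478 × 1.016 × 1.0293 ≈ 1.3202958742.
The maturity value deflated by that factor is the answer in today's purchasing power.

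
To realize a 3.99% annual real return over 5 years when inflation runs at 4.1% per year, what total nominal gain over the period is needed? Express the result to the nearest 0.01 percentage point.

48.67%

Required annual nominal rate: (1+3.99%)(1+4.1%) − 1 = 8.25359%.
Cumulative over 5 years: (1 + 0.0825359)^5 − 1 ≈ 0.48666.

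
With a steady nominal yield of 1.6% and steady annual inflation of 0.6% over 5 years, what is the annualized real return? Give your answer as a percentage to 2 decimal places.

With constant rates the annual real return is the same each year: (1+1.6%)/(1+0.6%) − 1 = 0.00994.

0.99%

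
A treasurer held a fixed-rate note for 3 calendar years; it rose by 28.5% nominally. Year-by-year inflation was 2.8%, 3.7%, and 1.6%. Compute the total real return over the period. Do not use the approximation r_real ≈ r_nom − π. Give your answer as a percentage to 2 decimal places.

Cumulative inflation factor: 1.028 × 1.037 × 1.016 ≈ 1.08309.
Nominal growth factor: 1.28500. Real growth factor = 1.28500 / 1.08309 ≈ 1.18642.
Total real return ≈ 18.6418%.

18.64%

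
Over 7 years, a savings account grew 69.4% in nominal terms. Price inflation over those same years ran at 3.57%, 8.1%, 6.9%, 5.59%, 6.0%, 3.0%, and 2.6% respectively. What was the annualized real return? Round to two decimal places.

Cumulative inflation factor: 1.0357 × 1.081 × 1.069 × 1.0559 × 1.060 × 1.030 × 1.026 ≈ 1.41563.
Nominal growth factor: 1.69400. Real growth factor = 1.69400 / 1.41563 ≈ 1.19664.
Annualized: 1.19664^(1/7) − 1 ≈ 0.02598.

2.60%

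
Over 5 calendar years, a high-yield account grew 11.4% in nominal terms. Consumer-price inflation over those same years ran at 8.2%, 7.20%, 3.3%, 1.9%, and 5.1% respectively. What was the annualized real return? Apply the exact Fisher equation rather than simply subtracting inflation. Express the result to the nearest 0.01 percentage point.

-2.79%

Cumulative inflation factor: 1.082 × 1.0720 × 1.033 × 1.019 × 1.051 ≈ 1.28321.
Nominal growth factor: 1.11400. Real growth factor = 1.11400 / 1.28321 ≈ 0.86813.
Annualized: 0.86813^(1/5) − 1 ≈ -0.02789.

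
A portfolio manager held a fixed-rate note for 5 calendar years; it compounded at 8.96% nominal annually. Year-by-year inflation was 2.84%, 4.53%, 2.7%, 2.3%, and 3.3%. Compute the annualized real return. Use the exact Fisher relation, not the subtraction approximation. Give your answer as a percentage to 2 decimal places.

5.65%

Cumulative inflation factor: 1.0284 × 1.0453 × 1.027 × 1.023 × 1.033 ≈ 1.16667.
Nominal growth factor: 1.53580. Real growth factor = 1.53580 / 1.16667 ≈ 1.31639.
Annualized: 1.31639^(1/5) − 1 ≈ 0.05652.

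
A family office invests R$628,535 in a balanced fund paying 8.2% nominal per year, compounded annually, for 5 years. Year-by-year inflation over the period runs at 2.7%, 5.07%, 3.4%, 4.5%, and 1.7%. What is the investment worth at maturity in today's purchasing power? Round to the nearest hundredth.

R$786,065.64

Nominal value at maturity: R$628,535 × (1 + 8.2%)^5 ≈ R$932,107.00.
Price-level factor over 5 years: 1.027 × 1.0507 × 1.034 × 1.045 × 1.017 ≈ 1.1857877459.
The maturity value deflated by that factor is the answer in today's purchasing power.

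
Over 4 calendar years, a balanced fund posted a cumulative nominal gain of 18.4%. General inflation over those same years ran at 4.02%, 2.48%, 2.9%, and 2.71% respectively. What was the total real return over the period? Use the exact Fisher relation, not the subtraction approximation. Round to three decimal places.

Cumulative inflation factor: 1.0402 × 1.0248 × 1.029 × 1.0271 ≈ 1.12664.
Nominal growth factor: 1.18400. Real growth factor = 1.18400 / 1.12664 ≈ 1.05092.
Total real return ≈ 5.0915%.

5.092%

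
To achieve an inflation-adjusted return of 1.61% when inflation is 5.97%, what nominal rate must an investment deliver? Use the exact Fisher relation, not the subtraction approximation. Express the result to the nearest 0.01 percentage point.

7.68%

By the Fisher equation, 1 + r_nom = (1 + 1.61%)(1 + 5.97%) = 1.0161 × 1.0597 = 1.07676117.
So r_nom = 7.676117%.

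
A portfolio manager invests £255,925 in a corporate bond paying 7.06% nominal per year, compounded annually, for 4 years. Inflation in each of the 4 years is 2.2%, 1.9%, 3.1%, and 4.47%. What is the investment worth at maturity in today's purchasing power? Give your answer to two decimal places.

Nominal value at maturity: £255,925 × (1 + 7.06%)^4 ≈ £336,218.55.
Price-level factor over 4 years: 1.022 × 1.019 × 1.031 × 1.0447 ≈ 1.1216964355.
The maturity value deflated by that factor is the answer in today's purchasing power.

£299,741.12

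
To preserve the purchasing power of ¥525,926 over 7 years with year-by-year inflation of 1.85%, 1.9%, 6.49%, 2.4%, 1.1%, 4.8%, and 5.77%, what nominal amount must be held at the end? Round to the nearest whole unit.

¥667,027

Cumulative price-level factor: 1.0185 × 1.019 × 1.0649 × 1.024 × 1.011 × 1.048 × 1.0577 ≈ 1.2682910963.
The nominal amount required is ¥525,926 scaled up by that factor.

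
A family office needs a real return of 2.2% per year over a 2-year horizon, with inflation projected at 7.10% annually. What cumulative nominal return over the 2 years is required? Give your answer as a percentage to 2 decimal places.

19.81%

Required annual nominal rate: (1+2.2%)(1+7.10%) − 1 = 9.4562%.
Cumulative over 2 years: (1 + 0.094562)^2 − 1 ≈ 0.19807.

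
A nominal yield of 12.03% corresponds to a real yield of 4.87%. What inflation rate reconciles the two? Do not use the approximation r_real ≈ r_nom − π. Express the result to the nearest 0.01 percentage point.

6.83%

From (1+r_nom) = (1+r_real)(1+π), we get 1+π = (1 + 12.03%)/(1 + 4.87%) = 1.1203/1.0487 ≈ 1.06828.
So π ≈ 6.8275%.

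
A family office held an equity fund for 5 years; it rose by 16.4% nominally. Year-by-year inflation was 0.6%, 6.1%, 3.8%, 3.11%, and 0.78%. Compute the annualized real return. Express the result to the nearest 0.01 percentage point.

Cumulative inflation factor: 1.006 × 1.061 × 1.038 × 1.0311 × 1.0078 ≈ 1.15129.
Nominal growth factor: 1.16400. Real growth factor = 1.16400 / 1.15129 ≈ 1.01104.
Annualized: 1.01104^(1/5) − 1 ≈ 0.00220.

0.22%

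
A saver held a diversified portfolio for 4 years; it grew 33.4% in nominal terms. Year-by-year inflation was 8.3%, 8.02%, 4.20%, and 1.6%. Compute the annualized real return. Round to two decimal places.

Cumulative inflation factor: 1.083 × 1.0802 × 1.0420 × 1.016 ≈ 1.23849.
Nominal growth factor: 1.33400. Real growth factor = 1.33400 / 1.23849 ≈ 1.07711.
Annualized: 1.07711^(1/4) − 1 ≈ 0.01874.

1.87%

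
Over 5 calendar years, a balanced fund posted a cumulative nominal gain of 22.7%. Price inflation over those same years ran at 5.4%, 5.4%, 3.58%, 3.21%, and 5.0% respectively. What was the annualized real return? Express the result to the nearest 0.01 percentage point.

-0.32%

Cumulative inflation factor: 1.054 × 1.054 × 1.0358 × 1.0321 × 1.050 ≈ 1.24701.
Nominal growth factor: 1.22700. Real growth factor = 1.22700 / 1.24701 ≈ 0.98396.
Annualized: 0.98396^(1/5) − 1 ≈ -0.00323.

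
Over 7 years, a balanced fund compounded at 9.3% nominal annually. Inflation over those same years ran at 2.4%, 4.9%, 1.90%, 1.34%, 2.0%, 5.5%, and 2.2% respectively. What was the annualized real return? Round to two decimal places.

Cumulative inflation factor: 1.024 × 1.049 × 1.0190 × 1.0134 × 1.020 × 1.055 × 1.022 ≈ 1.21993.
Nominal growth factor: 1.86355. Real growth factor = 1.86355 / 1.21993 ≈ 1.52759.
Annualized: 1.52759^(1/7) − 1 ≈ 0.06240.

6.24%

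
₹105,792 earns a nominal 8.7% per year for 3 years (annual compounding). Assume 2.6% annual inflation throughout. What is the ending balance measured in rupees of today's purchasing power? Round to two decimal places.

Nominal value at maturity: ₹105,792 × (1 + 8.7%)^3 ≈ ₹135,875.60.
Price-level factor over 3 years: (1 + 2.6%)^3 = 1.080045576.
The maturity value deflated by that factor is the answer in today's purchasing power.

₹125,805.43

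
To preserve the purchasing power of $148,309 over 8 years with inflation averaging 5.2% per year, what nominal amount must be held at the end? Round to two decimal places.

$222,481.25

Cumulative price-level factor: (1+5.2%)^8 ≈ 1.5001197144.
Multiplying $148,309 by the price-level factor gives the future nominal sum.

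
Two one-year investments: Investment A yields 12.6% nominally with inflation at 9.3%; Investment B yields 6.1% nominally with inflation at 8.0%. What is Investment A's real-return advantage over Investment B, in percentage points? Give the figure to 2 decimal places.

Investment A real return: 1.126/1.093 − 1 = 3.019%.
Investment B real return: 1.061/1.080 − 1 = -1.759%.
Difference: 3.019 − (-1.759) = 4.778 pp.

4.78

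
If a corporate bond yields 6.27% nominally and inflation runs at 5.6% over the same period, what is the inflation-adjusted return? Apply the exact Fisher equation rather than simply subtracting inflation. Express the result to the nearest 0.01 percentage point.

Real return via the Fisher equation: (1 + 6.27%)/(1 + 5.6%) − 1 = 1.0627/1.056 − 1 ≈ 0.00634.

0.63%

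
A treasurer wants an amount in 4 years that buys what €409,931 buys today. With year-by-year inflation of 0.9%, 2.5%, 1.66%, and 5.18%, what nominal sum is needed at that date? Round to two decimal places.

Cumulative price-level factor: 1.009 × 1.025 × 1.0166 × 1.0518 ≈ 1.1058552994.
Multiplying €409,931 by the price-level factor gives the future nominal sum.

€453,324.37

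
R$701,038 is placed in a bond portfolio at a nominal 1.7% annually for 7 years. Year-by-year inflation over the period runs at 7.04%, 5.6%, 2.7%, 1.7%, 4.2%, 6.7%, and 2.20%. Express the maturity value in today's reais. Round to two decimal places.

Nominal value at maturity: R$701,038 × (1 + 1.7%)^7 ≈ R$788,838.74.
Price-level factor over 7 years: 1.0704 × 1.056 × 1.027 × 1.017 × 1.042 × 1.067 × 1.0220 ≈ 1.3414807633.
Dividing the nominal maturity value by the price-level factor gives the value in today's money.

R$588,035.82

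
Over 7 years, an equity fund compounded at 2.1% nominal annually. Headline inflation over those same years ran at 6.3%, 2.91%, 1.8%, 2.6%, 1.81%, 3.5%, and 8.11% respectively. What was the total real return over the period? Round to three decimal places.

Cumulative inflation factor: 1.063 × 1.0291 × 1.018 × 1.026 × 1.0181 × 1.035 × 1.0811 ≈ 1.30162.
Nominal growth factor: 1.15659. Real growth factor = 1.15659 / 1.30162 ≈ 0.88858.
Total real return ≈ -11.1418%.

-11.142%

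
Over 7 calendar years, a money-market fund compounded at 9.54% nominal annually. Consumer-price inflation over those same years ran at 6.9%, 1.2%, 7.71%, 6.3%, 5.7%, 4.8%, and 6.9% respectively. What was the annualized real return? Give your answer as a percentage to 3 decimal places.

Cumulative inflation factor: 1.069 × 1.012 × 1.0771 × 1.063 × 1.057 × 1.048 × 1.069 ≈ 1.46677.
Nominal growth factor: 1.89238. Real growth factor = 1.89238 / 1.46677 ≈ 1.29017.
Annualized: 1.29017^(1/7) − 1 ≈ 0.03707.

3.707%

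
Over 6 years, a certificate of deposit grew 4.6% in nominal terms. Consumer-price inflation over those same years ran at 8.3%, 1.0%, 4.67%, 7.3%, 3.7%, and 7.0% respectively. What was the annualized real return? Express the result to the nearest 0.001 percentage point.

Cumulative inflation factor: 1.083 × 1.010 × 1.0467 × 1.073 × 1.037 × 1.070 ≈ 1.36312.
Nominal growth factor: 1.04600. Real growth factor = 1.04600 / 1.36312 ≈ 0.76736.
Annualized: 0.76736^(1/6) − 1 ≈ -0.04317.

-4.317%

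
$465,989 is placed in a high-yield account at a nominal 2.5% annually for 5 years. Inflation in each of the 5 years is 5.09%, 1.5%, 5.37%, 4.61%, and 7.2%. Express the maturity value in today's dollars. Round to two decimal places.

Nominal value at maturity: $465,989 × (1 + 2.5%)^5 ≈ $527,223.78.
Price-level factor over 5 years: 1.0509 × 1.015 × 1.0537 × 1.0461 × 1.072 ≈ 1.2604116299.
Dividing the nominal maturity value by the price-level factor gives the value in today's money.

$418,294.92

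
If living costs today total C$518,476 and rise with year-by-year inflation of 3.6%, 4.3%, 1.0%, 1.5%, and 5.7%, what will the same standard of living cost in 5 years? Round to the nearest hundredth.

Cumulative price-level factor: 1.036 × 1.043 × 1.010 × 1.015 × 1.057 ≈ 1.1708640378.
Multiplying C$518,476 by the price-level factor gives the future nominal sum.

C$607,064.90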